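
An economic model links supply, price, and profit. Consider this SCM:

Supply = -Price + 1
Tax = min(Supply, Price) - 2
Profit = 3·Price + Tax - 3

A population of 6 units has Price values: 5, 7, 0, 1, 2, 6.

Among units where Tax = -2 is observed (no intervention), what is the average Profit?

Observing Tax=-2 restricts to units where Tax's equation naturally yields -2: Price ∈ {0, 1}. In that subpopulation Profit = -5, -2, mean -3.5.

-3.5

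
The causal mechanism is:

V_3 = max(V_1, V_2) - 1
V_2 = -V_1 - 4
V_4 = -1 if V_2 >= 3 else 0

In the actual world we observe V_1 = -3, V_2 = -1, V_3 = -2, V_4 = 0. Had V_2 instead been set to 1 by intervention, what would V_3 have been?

0

The intervention breaks the incoming arrows to V_2: V_2 = -V_1 - 4 no longer applies, and V_2 = 1.
V_3 = max(V_1, V_2) - 1  [with V_1=-3, V_2=1]  = 0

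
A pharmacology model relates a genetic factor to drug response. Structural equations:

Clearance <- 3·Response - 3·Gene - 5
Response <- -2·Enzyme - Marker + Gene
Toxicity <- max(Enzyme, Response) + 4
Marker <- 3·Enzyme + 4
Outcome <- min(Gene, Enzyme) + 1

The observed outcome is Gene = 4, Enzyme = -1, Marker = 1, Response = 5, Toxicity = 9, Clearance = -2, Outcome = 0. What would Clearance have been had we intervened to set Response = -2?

Under do(Response=-2), the mechanism Response <- -2·Enzyme - Marker + Gene is discarded; Response is fixed at -2.
Clearance = 3·Response - 3·Gene - 5  [with Response=-2, Gene=4]  = -23

-23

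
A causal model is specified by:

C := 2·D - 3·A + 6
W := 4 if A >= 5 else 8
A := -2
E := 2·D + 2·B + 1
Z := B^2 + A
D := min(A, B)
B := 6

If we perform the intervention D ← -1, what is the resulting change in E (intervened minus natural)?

2

Under do(D=-1), the mechanism D := min(A, B) is discarded; D is fixed at -1.
E = 2·D + 2·B + 1  [with D=-1, B=6]  = 11
Without intervention: D = min(A, B)  [with A=-2, B=6]  = -2; E = 2·D + 2·B + 1  [with D=-2, B=6]  = 9.
Change = 11 − 9 = 2.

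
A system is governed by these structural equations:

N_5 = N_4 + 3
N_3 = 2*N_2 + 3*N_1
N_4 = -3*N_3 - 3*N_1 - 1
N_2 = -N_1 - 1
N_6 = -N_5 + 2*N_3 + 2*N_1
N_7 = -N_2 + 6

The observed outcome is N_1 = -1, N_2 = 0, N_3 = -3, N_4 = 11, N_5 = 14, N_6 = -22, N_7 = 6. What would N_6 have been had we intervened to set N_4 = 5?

-16

Under do(N_4=5), the mechanism N_4 = -3*N_3 - 3*N_1 - 1 is discarded; N_4 is fixed at 5.
N_2 = -N_1 - 1  [with N_1=-1]  = 0
N_3 = 2*N_2 + 3*N_1  [with N_2=0, N_1=-1]  = -3
N_5 = N_4 + 3  [with N_4=5]  = 8
N_6 = -N_5 + 2*N_3 + 2*N_1  [with N_5=8, N_3=-3, N_1=-1]  = -16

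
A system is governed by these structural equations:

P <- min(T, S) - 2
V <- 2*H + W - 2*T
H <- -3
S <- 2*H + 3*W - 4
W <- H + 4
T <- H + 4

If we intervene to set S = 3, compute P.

The intervention breaks the incoming arrows to S: S <- 2*H + 3*W - 4 no longer applies, and S = 3.
T = H + 4  [with H=-3]  = 1
P = min(T, S) - 2  [with T=1, S=3]  = -1

-1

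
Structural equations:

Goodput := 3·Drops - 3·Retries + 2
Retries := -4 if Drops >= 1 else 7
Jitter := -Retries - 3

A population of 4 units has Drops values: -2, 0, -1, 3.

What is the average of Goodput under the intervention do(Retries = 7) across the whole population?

The intervention sets Retries=7 in all 4 units regardless of Drops. Recomputing Goodput per unit gives -25, -19, -22, -10; average -19.

-19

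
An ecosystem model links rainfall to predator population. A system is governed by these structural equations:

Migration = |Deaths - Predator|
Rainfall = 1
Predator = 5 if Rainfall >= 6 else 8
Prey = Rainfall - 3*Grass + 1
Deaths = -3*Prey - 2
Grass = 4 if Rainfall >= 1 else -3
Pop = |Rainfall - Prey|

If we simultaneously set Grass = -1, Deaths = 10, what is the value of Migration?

2

Setting Grass = -1, Deaths = 10 by intervention discards those variables' equations.
Predator = 5 if Rainfall >= 6 else 8  [with Rainfall=1]  = 8
Migration = |Deaths - Predator|  [with Deaths=10, Predator=8]  = 2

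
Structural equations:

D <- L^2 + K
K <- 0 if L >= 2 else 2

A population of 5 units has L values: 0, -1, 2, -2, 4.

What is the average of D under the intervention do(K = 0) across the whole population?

The intervention sets K=0 in all 5 units regardless of L. Recomputing D per unit gives 0, 1, 4, 4, 16; average 5.

5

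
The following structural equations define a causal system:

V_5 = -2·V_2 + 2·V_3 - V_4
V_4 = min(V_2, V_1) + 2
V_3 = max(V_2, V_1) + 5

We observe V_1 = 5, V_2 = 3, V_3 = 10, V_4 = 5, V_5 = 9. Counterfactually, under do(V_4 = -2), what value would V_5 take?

16

Intervening sets V_4 = -2 and removes its equation (V_4 = min(V_2, V_1) + 2).
V_3 = max(V_2, V_1) + 5  [with V_2=3, V_1=5]  = 10
V_5 = -2·V_2 + 2·V_3 - V_4  [with V_2=3, V_3=10, V_4=-2]  = 16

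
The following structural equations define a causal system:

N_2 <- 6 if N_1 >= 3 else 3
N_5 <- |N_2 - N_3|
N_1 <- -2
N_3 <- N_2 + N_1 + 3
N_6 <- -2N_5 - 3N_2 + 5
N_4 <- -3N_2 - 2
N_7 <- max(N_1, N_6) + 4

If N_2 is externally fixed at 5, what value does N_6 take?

-12

Under do(N_2=5), the mechanism N_2 <- 6 if N_1 >= 3 else 3 is discarded; N_2 is fixed at 5.
N_3 = N_2 + N_1 + 3  [with N_2=5, N_1=-2]  = 6
N_5 = |N_2 - N_3|  [with N_2=5, N_3=6]  = 1
N_6 = -2N_5 - 3N_2 + 5  [with N_5=1, N_2=5]  = -12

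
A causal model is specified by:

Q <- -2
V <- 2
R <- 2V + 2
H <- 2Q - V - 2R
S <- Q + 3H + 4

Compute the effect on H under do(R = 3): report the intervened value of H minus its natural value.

6

The intervention breaks the incoming arrows to R: R <- 2V + 2 no longer applies, and R = 3.
H = 2Q - V - 2R  [with Q=-2, V=2, R=3]  = -12
Without intervention: R = 2V + 2  [with V=2]  = 6; H = 2Q - V - 2R  [with Q=-2, V=2, R=6]  = -18.
Change = -12 − (-18) = 6.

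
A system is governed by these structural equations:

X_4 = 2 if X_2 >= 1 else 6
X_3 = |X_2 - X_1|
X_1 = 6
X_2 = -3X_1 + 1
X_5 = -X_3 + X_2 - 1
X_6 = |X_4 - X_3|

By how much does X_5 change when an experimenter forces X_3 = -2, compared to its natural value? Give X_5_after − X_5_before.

25

do(X_3=-2) replaces the equation X_3 = |X_2 - X_1| with the constant X_3 = -2.
X_2 = -3X_1 + 1  [with X_1=6]  = -17
X_5 = -X_3 + X_2 - 1  [with X_3=-2, X_2=-17]  = -16
Without intervention: X_2 = -3X_1 + 1  [with X_1=6]  = -17; X_3 = |X_2 - X_1|  [with X_2=-17, X_1=6]  = 23; X_5 = -X_3 + X_2 - 1  [with X_3=23, X_2=-17]  = -41.
Change = -16 − (-41) = 25.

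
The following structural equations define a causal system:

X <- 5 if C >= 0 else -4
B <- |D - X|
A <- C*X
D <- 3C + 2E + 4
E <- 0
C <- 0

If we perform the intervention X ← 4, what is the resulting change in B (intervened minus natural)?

Under do(X=4), the mechanism X <- 5 if C >= 0 else -4 is discarded; X is fixed at 4.
D = 3C + 2E + 4  [with C=0, E=0]  = 4
B = |D - X|  [with D=4, X=4]  = 0
Without intervention: D = 3C + 2E + 4  [with C=0, E=0]  = 4; X = 5 if C >= 0 else -4  [with C=0]  = 5; B = |D - X|  [with D=4, X=5]  = 1.
Change = 0 − 1 = -1.

-1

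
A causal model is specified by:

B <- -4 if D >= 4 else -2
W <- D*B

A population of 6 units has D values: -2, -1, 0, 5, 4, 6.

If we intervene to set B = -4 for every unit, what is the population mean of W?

Every unit gets B=-4 under the intervention. W values become 8, 4, 0, -20, -16, -24; E[W|do(B=-4)] = -8.

-8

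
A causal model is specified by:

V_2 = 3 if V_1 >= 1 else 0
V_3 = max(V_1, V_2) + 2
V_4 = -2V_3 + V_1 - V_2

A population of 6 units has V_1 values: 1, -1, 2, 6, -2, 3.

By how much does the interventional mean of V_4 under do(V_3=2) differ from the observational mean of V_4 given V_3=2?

1

do(V_3=2) breaks V_3's dependence on V_1. With V_3=2 fixed, V_4 across the units is -6, -5, -5, -1, -6, -4, mean -4.5.
Observing V_3=2 restricts to units where V_3's equation naturally yields 2: V_1 ∈ {-1, -2}. In that subpopulation V_4 = -5, -6, mean -5.5.
Difference = -4.5 − (-5.5) = 1.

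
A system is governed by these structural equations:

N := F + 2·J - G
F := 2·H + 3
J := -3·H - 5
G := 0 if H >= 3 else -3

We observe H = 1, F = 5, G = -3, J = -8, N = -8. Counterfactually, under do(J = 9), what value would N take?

26

Intervening sets J = 9 and removes its equation (J := -3·H - 5).
F = 2·H + 3  [with H=1]  = 5
G = 0 if H >= 3 else -3  [with H=1]  = -3
N = F + 2·J - G  [with F=5, J=9, G=-3]  = 26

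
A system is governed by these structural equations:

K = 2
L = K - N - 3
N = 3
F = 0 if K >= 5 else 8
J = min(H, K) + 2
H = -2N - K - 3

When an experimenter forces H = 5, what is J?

4

The intervention breaks the incoming arrows to H: H = -2N - K - 3 no longer applies, and H = 5.
J = min(H, K) + 2  [with H=5, K=2]  = 4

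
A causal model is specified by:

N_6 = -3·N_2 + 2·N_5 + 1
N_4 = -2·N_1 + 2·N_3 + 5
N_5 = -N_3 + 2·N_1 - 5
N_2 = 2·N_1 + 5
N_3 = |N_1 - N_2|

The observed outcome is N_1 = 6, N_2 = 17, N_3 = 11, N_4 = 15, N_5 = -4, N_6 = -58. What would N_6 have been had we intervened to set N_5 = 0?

The intervention breaks the incoming arrows to N_5: N_5 = -N_3 + 2·N_1 - 5 no longer applies, and N_5 = 0.
N_2 = 2·N_1 + 5  [with N_1=6]  = 17
N_6 = -3·N_2 + 2·N_5 + 1  [with N_2=17, N_5=0]  = -50

-50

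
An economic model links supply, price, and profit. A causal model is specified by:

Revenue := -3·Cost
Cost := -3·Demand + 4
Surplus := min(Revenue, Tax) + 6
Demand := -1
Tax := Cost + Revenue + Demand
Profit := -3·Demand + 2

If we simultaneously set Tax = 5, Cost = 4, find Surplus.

The joint intervention fixes Tax = 5, Cost = 4, removing each variable's own equation.
Revenue = -3·Cost  [with Cost=4]  = -12
Surplus = min(Revenue, Tax) + 6  [with Revenue=-12, Tax=5]  = -6

-6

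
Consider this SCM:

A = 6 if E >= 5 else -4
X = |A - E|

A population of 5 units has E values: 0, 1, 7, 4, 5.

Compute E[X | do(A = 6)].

3

do(A=6) breaks A's dependence on E. With A=6 fixed, X across the units is 6, 5, 1, 2, 1, mean 3.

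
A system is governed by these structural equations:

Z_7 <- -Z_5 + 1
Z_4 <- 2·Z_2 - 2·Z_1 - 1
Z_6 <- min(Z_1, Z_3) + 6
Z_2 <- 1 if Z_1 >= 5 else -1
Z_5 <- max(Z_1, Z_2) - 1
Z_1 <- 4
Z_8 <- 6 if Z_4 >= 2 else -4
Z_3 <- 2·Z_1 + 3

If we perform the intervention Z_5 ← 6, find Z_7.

Under do(Z_5=6), the mechanism Z_5 <- max(Z_1, Z_2) - 1 is discarded; Z_5 is fixed at 6.
Z_7 = -Z_5 + 1  [with Z_5=6]  = -5

-5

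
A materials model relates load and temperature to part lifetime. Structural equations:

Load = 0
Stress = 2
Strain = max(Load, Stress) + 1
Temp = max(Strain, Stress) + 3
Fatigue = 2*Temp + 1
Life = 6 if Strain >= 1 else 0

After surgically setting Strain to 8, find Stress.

2

Under do(Strain=8), the mechanism Strain = max(Load, Stress) + 1 is discarded; Strain is fixed at 8.
Since Stress is not a descendant of the intervened variable, it is unaffected.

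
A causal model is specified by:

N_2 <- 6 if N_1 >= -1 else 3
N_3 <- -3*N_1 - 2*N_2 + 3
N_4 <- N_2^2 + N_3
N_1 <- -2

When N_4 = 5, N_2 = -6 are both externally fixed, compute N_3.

Setting N_4 = 5, N_2 = -6 by intervention discards those variables' equations.
N_3 = -3*N_1 - 2*N_2 + 3  [with N_1=-2, N_2=-6]  = 21

21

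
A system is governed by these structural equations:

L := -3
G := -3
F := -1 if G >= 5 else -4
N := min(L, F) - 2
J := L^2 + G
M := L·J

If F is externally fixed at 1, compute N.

The intervention breaks the incoming arrows to F: F := -1 if G >= 5 else -4 no longer applies, and F = 1.
N = min(L, F) - 2  [with L=-3, F=1]  = -5

-5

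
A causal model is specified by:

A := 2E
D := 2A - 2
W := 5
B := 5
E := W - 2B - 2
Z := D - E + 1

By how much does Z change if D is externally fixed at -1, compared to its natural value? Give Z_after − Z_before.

29

The intervention breaks the incoming arrows to D: D := 2A - 2 no longer applies, and D = -1.
E = W - 2B - 2  [with W=5, B=5]  = -7
Z = D - E + 1  [with D=-1, E=-7]  = 7
Without intervention: E = W - 2B - 2  [with W=5, B=5]  = -7; A = 2E  [with E=-7]  = -14; D = 2A - 2  [with A=-14]  = -30; Z = D - E + 1  [with D=-30, E=-7]  = -22.
Change = 7 − (-22) = 29.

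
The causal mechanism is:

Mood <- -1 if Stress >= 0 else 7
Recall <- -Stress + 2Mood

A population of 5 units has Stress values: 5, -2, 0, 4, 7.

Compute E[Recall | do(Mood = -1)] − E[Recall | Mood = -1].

Every unit gets Mood=-1 under the intervention. Recall values become -7, 0, -2, -6, -9; E[Recall|do(Mood=-1)] = -4.8.
E[Recall|Mood=-1] averages over only the 4 units with Mood=-1 (Stress = 5, 0, 4, 7): Recall = -7, -2, -6, -9, mean -6.
Difference = -4.8 − (-6) = 1.2.

1.2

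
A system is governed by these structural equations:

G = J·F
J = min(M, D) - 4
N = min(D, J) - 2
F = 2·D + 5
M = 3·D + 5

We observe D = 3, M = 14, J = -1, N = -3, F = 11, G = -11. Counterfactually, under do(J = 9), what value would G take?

The intervention breaks the incoming arrows to J: J = min(M, D) - 4 no longer applies, and J = 9.
F = 2·D + 5  [with D=3]  = 11
G = J·F  [with J=9, F=11]  = 99

99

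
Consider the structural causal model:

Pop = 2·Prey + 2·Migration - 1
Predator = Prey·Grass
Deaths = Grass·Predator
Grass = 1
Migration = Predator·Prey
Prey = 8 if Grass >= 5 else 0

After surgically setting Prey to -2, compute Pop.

Under do(Prey=-2), the mechanism Prey = 8 if Grass >= 5 else 0 is discarded; Prey is fixed at -2.
Predator = Prey·Grass  [with Prey=-2, Grass=1]  = -2
Migration = Predator·Prey  [with Predator=-2, Prey=-2]  = 4
Pop = 2·Prey + 2·Migration - 1  [with Prey=-2, Migration=4]  = 3

3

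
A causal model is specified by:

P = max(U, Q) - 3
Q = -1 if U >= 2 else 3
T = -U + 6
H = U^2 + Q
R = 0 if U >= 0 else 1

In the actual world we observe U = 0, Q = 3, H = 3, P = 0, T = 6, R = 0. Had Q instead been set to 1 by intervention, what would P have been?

Under do(Q=1), the mechanism Q = -1 if U >= 2 else 3 is discarded; Q is fixed at 1.
P = max(U, Q) - 3  [with U=0, Q=1]  = -2

-2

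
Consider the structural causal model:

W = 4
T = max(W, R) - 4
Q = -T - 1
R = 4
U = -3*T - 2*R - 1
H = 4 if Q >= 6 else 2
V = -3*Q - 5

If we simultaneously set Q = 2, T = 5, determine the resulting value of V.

The joint intervention fixes Q = 2, T = 5, removing each variable's own equation.
V = -3*Q - 5  [with Q=2]  = -11

-11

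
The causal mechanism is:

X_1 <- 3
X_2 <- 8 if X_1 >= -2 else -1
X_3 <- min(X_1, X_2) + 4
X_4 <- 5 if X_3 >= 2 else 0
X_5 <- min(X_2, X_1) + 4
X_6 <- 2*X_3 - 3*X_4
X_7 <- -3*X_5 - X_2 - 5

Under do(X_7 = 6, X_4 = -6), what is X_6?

Setting X_7 = 6, X_4 = -6 by intervention discards those variables' equations.
X_2 = 8 if X_1 >= -2 else -1  [with X_1=3]  = 8
X_3 = min(X_1, X_2) + 4  [with X_1=3, X_2=8]  = 7
X_6 = 2*X_3 - 3*X_4  [with X_3=7, X_4=-6]  = 32

32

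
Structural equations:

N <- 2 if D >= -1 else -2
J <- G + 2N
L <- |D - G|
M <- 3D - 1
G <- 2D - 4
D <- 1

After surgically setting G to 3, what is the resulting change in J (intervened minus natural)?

Under do(G=3), the mechanism G <- 2D - 4 is discarded; G is fixed at 3.
N = 2 if D >= -1 else -2  [with D=1]  = 2
J = G + 2N  [with G=3, N=2]  = 7
Without intervention: G = 2D - 4  [with D=1]  = -2; N = 2 if D >= -1 else -2  [with D=1]  = 2; J = G + 2N  [with G=-2, N=2]  = 2.
Change = 7 − 2 = 5.

5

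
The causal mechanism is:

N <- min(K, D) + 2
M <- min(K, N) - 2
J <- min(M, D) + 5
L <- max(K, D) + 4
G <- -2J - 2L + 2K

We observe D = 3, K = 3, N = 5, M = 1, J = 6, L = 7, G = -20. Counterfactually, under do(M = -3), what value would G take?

The intervention breaks the incoming arrows to M: M <- min(K, N) - 2 no longer applies, and M = -3.
J = min(M, D) + 5  [with M=-3, D=3]  = 2
L = max(K, D) + 4  [with K=3, D=3]  = 7
G = -2J - 2L + 2K  [with J=2, L=7, K=3]  = -12

-12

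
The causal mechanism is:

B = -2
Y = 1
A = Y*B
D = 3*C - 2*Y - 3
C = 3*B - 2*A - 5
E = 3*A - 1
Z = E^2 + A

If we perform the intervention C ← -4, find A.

-2

Under do(C=-4), the mechanism C = 3*B - 2*A - 5 is discarded; C is fixed at -4.
Since A is not a descendant of the intervened variable, it is unaffected.
A = Y*B  [with Y=1, B=-2]  = -2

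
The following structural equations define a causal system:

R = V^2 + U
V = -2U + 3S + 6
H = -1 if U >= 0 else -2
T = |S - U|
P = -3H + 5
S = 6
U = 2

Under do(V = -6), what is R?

The intervention breaks the incoming arrows to V: V = -2U + 3S + 6 no longer applies, and V = -6.
R = V^2 + U  [with V=-6, U=2]  = 38

38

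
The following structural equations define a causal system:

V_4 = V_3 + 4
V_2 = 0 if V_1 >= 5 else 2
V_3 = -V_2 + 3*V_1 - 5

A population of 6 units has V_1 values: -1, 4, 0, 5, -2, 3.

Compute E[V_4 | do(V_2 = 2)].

1.5

The intervention sets V_2=2 in all 6 units regardless of V_1. Recomputing V_4 per unit gives -6, 9, -3, 12, -9, 6; average 1.5.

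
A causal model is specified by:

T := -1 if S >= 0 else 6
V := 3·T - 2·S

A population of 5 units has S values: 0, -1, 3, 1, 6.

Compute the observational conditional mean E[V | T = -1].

Observing T=-1 restricts to units where T's equation naturally yields -1: S ∈ {0, 3, 1, 6}. In that subpopulation V = -3, -9, -5, -15, mean -8.

-8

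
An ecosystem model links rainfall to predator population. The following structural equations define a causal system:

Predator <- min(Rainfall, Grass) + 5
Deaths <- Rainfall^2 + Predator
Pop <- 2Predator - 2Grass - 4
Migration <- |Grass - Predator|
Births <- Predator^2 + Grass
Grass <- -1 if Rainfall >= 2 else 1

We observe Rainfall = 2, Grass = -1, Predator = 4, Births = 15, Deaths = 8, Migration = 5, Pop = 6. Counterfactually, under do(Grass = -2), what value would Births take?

7

Under do(Grass=-2), the mechanism Grass <- -1 if Rainfall >= 2 else 1 is discarded; Grass is fixed at -2.
Predator = min(Rainfall, Grass) + 5  [with Rainfall=2, Grass=-2]  = 3
Births = Predator^2 + Grass  [with Predator=3, Grass=-2]  = 7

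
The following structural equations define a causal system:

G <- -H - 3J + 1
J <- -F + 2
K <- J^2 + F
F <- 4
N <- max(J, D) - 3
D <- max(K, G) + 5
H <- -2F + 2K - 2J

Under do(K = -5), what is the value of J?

Under do(K=-5), the mechanism K <- J^2 + F is discarded; K is fixed at -5.
Since J is not a descendant of the intervened variable, it is unaffected.
J = -F + 2  [with F=4]  = -2

-2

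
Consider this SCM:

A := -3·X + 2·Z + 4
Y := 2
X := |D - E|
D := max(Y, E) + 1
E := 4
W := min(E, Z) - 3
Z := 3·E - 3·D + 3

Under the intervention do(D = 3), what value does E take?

Under do(D=3), the mechanism D := max(Y, E) + 1 is discarded; D is fixed at 3.
Since E is not a descendant of the intervened variable, it is unaffected.

4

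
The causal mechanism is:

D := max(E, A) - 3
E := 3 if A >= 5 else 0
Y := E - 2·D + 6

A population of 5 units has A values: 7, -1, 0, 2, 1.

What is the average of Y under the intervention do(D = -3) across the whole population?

12.6

do(D=-3) breaks D's dependence on A. With D=-3 fixed, Y across the units is 15, 12, 12, 12, 12, mean 12.6.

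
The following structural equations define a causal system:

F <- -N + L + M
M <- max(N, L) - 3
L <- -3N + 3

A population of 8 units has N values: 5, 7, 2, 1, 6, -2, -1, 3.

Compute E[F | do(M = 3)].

do(M=3) breaks M's dependence on N. With M=3 fixed, F across the units is -14, -22, -2, 2, -18, 14, 10, -6, mean -4.5.

-4.5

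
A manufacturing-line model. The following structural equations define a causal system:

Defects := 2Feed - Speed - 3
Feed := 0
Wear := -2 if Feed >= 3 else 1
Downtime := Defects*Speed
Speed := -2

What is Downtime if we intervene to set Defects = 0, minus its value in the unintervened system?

Intervening sets Defects = 0 and removes its equation (Defects := 2Feed - Speed - 3).
Downtime = Defects*Speed  [with Defects=0, Speed=-2]  = 0
Without intervention: Defects = 2Feed - Speed - 3  [with Feed=0, Speed=-2]  = -1; Downtime = Defects*Speed  [with Defects=-1, Speed=-2]  = 2.
Change = 0 − 2 = -2.

-2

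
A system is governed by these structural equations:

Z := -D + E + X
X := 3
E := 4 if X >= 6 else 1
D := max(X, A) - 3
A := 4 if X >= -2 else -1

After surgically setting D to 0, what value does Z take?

do(D=0) replaces the equation D := max(X, A) - 3 with the constant D = 0.
E = 4 if X >= 6 else 1  [with X=3]  = 1
Z = -D + E + X  [with D=0, E=1, X=3]  = 4

4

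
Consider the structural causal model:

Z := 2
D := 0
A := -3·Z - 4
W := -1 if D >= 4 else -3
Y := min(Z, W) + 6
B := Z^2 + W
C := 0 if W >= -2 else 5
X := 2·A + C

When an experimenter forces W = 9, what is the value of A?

Under do(W=9), the mechanism W := -1 if D >= 4 else -3 is discarded; W is fixed at 9.
Since A is not a descendant of the intervened variable, it is unaffected.
A = -3·Z - 4  [with Z=2]  = -10

-10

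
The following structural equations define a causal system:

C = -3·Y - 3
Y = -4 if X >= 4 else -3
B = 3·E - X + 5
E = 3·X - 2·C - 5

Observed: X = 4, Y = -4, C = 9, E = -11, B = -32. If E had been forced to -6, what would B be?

Intervening sets E = -6 and removes its equation (E = 3·X - 2·C - 5).
B = 3·E - X + 5  [with E=-6, X=4]  = -17

-17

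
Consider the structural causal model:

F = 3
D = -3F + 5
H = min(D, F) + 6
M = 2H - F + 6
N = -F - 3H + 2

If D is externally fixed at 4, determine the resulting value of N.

do(D=4) replaces the equation D = -3F + 5 with the constant D = 4.
H = min(D, F) + 6  [with D=4, F=3]  = 9
N = -F - 3H + 2  [with F=3, H=9]  = -28

-28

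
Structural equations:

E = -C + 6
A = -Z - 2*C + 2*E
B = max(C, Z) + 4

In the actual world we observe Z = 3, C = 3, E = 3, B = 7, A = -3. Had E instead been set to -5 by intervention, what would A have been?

-19

do(E=-5) replaces the equation E = -C + 6 with the constant E = -5.
A = -Z - 2*C + 2*E  [with Z=3, C=3, E=-5]  = -19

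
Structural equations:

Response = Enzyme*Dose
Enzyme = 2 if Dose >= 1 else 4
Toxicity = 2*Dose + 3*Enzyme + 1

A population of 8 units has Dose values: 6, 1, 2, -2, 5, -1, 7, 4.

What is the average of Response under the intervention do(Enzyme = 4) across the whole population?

11

The intervention sets Enzyme=4 in all 8 units regardless of Dose. Recomputing Response per unit gives 24, 4, 8, -8, 20, -4, 28, 16; average 11.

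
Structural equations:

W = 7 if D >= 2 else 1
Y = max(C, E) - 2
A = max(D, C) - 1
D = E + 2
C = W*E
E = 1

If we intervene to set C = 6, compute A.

5

Under do(C=6), the mechanism C = W*E is discarded; C is fixed at 6.
D = E + 2  [with E=1]  = 3
A = max(D, C) - 1  [with D=3, C=6]  = 5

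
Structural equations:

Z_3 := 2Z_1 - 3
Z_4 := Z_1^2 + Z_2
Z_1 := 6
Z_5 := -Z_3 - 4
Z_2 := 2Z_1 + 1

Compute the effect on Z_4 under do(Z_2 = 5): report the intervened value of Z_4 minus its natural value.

Under do(Z_2=5), the mechanism Z_2 := 2Z_1 + 1 is discarded; Z_2 is fixed at 5.
Z_4 = Z_1^2 + Z_2  [with Z_1=6, Z_2=5]  = 41
Without intervention: Z_2 = 2Z_1 + 1  [with Z_1=6]  = 13; Z_4 = Z_1^2 + Z_2  [with Z_1=6, Z_2=13]  = 49.
Change = 41 − 49 = -8.

-8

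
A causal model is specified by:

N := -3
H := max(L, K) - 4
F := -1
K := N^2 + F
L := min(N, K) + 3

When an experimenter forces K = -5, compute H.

do(K=-5) replaces the equation K := N^2 + F with the constant K = -5.
L = min(N, K) + 3  [with N=-3, K=-5]  = -2
H = max(L, K) - 4  [with L=-2, K=-5]  = -6

-6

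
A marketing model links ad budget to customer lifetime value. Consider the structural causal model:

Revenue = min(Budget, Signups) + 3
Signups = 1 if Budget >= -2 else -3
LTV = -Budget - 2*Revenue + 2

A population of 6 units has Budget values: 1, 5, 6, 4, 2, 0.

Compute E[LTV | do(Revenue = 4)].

-9

The intervention sets Revenue=4 in all 6 units regardless of Budget. Recomputing LTV per unit gives -7, -11, -12, -10, -8, -6; average -9.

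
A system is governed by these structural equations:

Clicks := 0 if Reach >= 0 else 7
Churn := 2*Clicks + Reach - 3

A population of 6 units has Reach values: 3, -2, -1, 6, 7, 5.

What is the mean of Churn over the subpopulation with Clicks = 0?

2.25

Observing Clicks=0 restricts to units where Clicks's equation naturally yields 0: Reach ∈ {3, 6, 7, 5}. In that subpopulation Churn = 0, 3, 4, 2, mean 2.25.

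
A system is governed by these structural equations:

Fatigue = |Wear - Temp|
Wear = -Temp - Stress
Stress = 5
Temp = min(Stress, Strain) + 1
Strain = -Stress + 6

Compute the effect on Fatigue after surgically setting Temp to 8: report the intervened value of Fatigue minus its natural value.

do(Temp=8) replaces the equation Temp = min(Stress, Strain) + 1 with the constant Temp = 8.
Wear = -Temp - Stress  [with Temp=8, Stress=5]  = -13
Fatigue = |Wear - Temp|  [with Wear=-13, Temp=8]  = 21
Without intervention: Strain = -Stress + 6  [with Stress=5]  = 1; Temp = min(Stress, Strain) + 1  [with Stress=5, Strain=1]  = 2; Wear = -Temp - Stress  [with Temp=2, Stress=5]  = -7; Fatigue = |Wear - Temp|  [with Wear=-7, Temp=2]  = 9.
Change = 21 − 9 = 12.

12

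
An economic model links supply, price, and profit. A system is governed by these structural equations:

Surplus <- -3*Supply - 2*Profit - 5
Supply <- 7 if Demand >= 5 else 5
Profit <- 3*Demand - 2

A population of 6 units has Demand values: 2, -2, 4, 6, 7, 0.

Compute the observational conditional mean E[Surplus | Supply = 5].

Observing Supply=5 restricts to units where Supply's equation naturally yields 5: Demand ∈ {2, -2, 4, 0}. In that subpopulation Surplus = -28, -4, -40, -16, mean -22.

-22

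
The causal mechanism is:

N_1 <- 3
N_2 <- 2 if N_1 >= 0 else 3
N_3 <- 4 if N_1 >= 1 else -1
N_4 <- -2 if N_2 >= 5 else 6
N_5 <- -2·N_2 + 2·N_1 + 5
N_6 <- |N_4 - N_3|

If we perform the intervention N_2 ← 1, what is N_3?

4

The intervention breaks the incoming arrows to N_2: N_2 <- 2 if N_1 >= 0 else 3 no longer applies, and N_2 = 1.
Since N_3 is not a descendant of the intervened variable, it is unaffected.
N_3 = 4 if N_1 >= 1 else -1  [with N_1=3]  = 4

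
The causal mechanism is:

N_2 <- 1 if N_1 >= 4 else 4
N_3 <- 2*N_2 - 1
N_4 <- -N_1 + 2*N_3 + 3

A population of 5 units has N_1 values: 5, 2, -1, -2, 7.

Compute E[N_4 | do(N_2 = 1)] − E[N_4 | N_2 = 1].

The intervention sets N_2=1 in all 5 units regardless of N_1. Recomputing N_4 per unit gives 0, 3, 6, 7, -2; average 2.8.
Conditioning on N_2=1 selects the 2 unit(s) with N_1 ∈ {5, 7}. Their N_4 values: 0, -2. Mean = -1.
Difference = 2.8 − (-1) = 3.8.

3.8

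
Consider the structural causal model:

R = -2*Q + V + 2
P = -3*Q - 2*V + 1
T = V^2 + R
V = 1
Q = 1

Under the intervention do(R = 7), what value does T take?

The intervention breaks the incoming arrows to R: R = -2*Q + V + 2 no longer applies, and R = 7.
T = V^2 + R  [with V=1, R=7]  = 8

8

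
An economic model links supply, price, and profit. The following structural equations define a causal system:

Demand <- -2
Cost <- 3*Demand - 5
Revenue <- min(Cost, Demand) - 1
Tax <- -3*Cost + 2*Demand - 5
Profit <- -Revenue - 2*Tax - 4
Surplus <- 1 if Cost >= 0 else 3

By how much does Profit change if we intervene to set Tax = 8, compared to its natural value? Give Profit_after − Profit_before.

32

Intervening sets Tax = 8 and removes its equation (Tax <- -3*Cost + 2*Demand - 5).
Cost = 3*Demand - 5  [with Demand=-2]  = -11
Revenue = min(Cost, Demand) - 1  [with Cost=-11, Demand=-2]  = -12
Profit = -Revenue - 2*Tax - 4  [with Revenue=-12, Tax=8]  = -8
Without intervention: Cost = 3*Demand - 5  [with Demand=-2]  = -11; Revenue = min(Cost, Demand) - 1  [with Cost=-11, Demand=-2]  = -12; Tax = -3*Cost + 2*Demand - 5  [with Cost=-11, Demand=-2]  = 24; Profit = -Revenue - 2*Tax - 4  [with Revenue=-12, Tax=24]  = -40.
Change = -8 − (-40) = 32.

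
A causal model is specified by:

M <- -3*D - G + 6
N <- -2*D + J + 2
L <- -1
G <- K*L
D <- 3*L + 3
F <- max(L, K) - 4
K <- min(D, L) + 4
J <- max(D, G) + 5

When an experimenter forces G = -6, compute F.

Under do(G=-6), the mechanism G <- K*L is discarded; G is fixed at -6.
Since F is not a descendant of the intervened variable, it is unaffected.
D = 3*L + 3  [with L=-1]  = 0
K = min(D, L) + 4  [with D=0, L=-1]  = 3
F = max(L, K) - 4  [with L=-1, K=3]  = -1

-1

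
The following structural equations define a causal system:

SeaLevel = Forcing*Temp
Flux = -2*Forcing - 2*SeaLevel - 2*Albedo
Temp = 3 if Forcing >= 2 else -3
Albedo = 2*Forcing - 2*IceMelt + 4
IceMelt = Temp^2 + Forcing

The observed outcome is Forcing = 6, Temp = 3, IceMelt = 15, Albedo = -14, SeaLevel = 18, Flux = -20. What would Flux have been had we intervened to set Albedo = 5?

-58

Under do(Albedo=5), the mechanism Albedo = 2*Forcing - 2*IceMelt + 4 is discarded; Albedo is fixed at 5.
Temp = 3 if Forcing >= 2 else -3  [with Forcing=6]  = 3
SeaLevel = Forcing*Temp  [with Forcing=6, Temp=3]  = 18
Flux = -2*Forcing - 2*SeaLevel - 2*Albedo  [with Forcing=6, SeaLevel=18, Albedo=5]  = -58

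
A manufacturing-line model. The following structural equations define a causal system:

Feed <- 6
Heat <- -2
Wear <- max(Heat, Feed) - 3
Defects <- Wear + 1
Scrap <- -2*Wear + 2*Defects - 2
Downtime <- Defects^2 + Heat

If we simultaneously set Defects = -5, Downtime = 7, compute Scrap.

-18

Setting Defects = -5, Downtime = 7 by intervention discards those variables' equations.
Wear = max(Heat, Feed) - 3  [with Heat=-2, Feed=6]  = 3
Scrap = -2*Wear + 2*Defects - 2  [with Wear=3, Defects=-5]  = -18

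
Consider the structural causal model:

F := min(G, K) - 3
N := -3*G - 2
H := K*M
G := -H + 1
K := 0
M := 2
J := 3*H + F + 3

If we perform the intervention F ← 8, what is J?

11

The intervention breaks the incoming arrows to F: F := min(G, K) - 3 no longer applies, and F = 8.
H = K*M  [with K=0, M=2]  = 0
J = 3*H + F + 3  [with H=0, F=8]  = 11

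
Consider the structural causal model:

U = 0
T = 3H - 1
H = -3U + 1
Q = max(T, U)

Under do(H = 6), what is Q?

Under do(H=6), the mechanism H = -3U + 1 is discarded; H is fixed at 6.
T = 3H - 1  [with H=6]  = 17
Q = max(T, U)  [with T=17, U=0]  = 17

17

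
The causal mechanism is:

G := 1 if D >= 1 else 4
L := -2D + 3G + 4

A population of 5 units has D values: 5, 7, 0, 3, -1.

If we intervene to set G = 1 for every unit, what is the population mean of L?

Every unit gets G=1 under the intervention. L values become -3, -7, 7, 1, 9; E[L|do(G=1)] = 1.4.

1.4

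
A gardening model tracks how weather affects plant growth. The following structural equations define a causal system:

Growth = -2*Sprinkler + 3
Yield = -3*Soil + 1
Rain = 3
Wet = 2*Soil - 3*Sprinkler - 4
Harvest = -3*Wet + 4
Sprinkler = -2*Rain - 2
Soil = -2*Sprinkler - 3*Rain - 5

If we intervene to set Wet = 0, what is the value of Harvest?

The intervention breaks the incoming arrows to Wet: Wet = 2*Soil - 3*Sprinkler - 4 no longer applies, and Wet = 0.
Harvest = -3*Wet + 4  [with Wet=0]  = 4

4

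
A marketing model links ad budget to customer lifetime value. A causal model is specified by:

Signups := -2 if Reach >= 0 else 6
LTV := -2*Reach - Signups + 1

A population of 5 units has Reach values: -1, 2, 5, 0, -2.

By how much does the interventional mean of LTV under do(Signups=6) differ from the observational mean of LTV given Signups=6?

-4.6

The intervention sets Signups=6 in all 5 units regardless of Reach. Recomputing LTV per unit gives -3, -9, -15, -5, -1; average -6.6.
Conditioning on Signups=6 selects the 2 unit(s) with Reach ∈ {-1, -2}. Their LTV values: -3, -1. Mean = -2.
Difference = -6.6 − (-2) = -4.6.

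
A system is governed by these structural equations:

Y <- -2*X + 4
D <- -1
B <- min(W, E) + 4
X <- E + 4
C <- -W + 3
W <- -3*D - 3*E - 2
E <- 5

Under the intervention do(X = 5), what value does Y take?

Under do(X=5), the mechanism X <- E + 4 is discarded; X is fixed at 5.
Y = -2*X + 4  [with X=5]  = -6

-6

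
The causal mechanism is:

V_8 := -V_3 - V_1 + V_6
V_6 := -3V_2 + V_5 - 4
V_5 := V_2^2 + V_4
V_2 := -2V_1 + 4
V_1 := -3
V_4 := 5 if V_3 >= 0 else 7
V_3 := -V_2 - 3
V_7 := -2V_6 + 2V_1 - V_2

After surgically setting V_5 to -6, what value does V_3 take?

do(V_5=-6) replaces the equation V_5 := V_2^2 + V_4 with the constant V_5 = -6.
V_3 is not downstream of the intervention, so its value is determined by the original equations.
V_2 = -2V_1 + 4  [with V_1=-3]  = 10
V_3 = -V_2 - 3  [with V_2=10]  = -13

-13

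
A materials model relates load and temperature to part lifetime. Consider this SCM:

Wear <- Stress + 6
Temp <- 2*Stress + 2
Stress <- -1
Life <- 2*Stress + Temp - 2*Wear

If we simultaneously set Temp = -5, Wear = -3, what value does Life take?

-1

Setting Temp = -5, Wear = -3 by intervention discards those variables' equations.
Life = 2*Stress + Temp - 2*Wear  [with Stress=-1, Temp=-5, Wear=-3]  = -1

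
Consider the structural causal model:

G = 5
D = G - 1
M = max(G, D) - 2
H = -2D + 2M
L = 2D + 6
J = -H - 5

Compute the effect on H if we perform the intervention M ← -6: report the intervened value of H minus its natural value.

-18

The intervention breaks the incoming arrows to M: M = max(G, D) - 2 no longer applies, and M = -6.
D = G - 1  [with G=5]  = 4
H = -2D + 2M  [with D=4, M=-6]  = -20
Without intervention: D = G - 1  [with G=5]  = 4; M = max(G, D) - 2  [with G=5, D=4]  = 3; H = -2D + 2M  [with D=4, M=3]  = -2.
Change = -20 − (-2) = -18.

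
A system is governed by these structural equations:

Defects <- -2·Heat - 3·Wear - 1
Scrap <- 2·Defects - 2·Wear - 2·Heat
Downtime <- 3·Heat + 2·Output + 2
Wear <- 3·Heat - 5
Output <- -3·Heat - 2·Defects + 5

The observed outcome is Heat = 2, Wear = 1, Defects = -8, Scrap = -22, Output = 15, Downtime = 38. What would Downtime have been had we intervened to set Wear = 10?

146

Under do(Wear=10), the mechanism Wear <- 3·Heat - 5 is discarded; Wear is fixed at 10.
Defects = -2·Heat - 3·Wear - 1  [with Heat=2, Wear=10]  = -35
Output = -3·Heat - 2·Defects + 5  [with Heat=2, Defects=-35]  = 69
Downtime = 3·Heat + 2·Output + 2  [with Heat=2, Output=69]  = 146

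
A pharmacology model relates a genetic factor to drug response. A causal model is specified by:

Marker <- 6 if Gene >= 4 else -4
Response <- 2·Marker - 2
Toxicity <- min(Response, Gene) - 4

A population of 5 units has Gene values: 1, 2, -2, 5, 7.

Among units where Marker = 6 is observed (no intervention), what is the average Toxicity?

2

Observing Marker=6 restricts to units where Marker's equation naturally yields 6: Gene ∈ {5, 7}. In that subpopulation Toxicity = 1, 3, mean 2.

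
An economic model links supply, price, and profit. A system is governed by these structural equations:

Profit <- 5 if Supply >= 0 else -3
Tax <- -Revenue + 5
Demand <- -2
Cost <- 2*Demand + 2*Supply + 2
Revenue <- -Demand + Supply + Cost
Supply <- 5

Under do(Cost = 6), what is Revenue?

13

The intervention breaks the incoming arrows to Cost: Cost <- 2*Demand + 2*Supply + 2 no longer applies, and Cost = 6.
Revenue = -Demand + Supply + Cost  [with Demand=-2, Supply=5, Cost=6]  = 13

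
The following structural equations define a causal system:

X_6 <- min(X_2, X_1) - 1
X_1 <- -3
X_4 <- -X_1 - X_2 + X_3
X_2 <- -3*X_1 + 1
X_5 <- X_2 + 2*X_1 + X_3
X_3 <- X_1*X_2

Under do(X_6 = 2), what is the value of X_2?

do(X_6=2) replaces the equation X_6 <- min(X_2, X_1) - 1 with the constant X_6 = 2.
X_2 is not downstream of the intervention, so its value is determined by the original equations.
X_2 = -3*X_1 + 1  [with X_1=-3]  = 10

10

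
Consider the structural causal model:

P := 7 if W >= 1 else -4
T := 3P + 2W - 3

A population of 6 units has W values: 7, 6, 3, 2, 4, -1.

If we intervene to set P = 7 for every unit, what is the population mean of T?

25

do(P=7) breaks P's dependence on W. With P=7 fixed, T across the units is 32, 30, 24, 22, 26, 16, mean 25.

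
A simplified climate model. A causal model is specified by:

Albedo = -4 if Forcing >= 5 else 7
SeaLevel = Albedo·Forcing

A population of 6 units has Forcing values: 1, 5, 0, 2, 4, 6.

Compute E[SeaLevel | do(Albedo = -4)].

-12

The intervention sets Albedo=-4 in all 6 units regardless of Forcing. Recomputing SeaLevel per unit gives -4, -20, 0, -8, -16, -24; average -12.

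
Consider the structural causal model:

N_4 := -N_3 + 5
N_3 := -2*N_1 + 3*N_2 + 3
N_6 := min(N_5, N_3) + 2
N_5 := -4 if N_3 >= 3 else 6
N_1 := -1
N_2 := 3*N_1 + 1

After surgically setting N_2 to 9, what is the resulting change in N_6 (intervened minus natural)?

-3

Under do(N_2=9), the mechanism N_2 := 3*N_1 + 1 is discarded; N_2 is fixed at 9.
N_3 = -2*N_1 + 3*N_2 + 3  [with N_1=-1, N_2=9]  = 32
N_5 = -4 if N_3 >= 3 else 6  [with N_3=32]  = -4
N_6 = min(N_5, N_3) + 2  [with N_5=-4, N_3=32]  = -2
Without intervention: N_2 = 3*N_1 + 1  [with N_1=-1]  = -2; N_3 = -2*N_1 + 3*N_2 + 3  [with N_1=-1, N_2=-2]  = -1; N_5 = -4 if N_3 >= 3 else 6  [with N_3=-1]  = 6; N_6 = min(N_5, N_3) + 2  [with N_5=6, N_3=-1]  = 1.
Change = -2 − 1 = -3.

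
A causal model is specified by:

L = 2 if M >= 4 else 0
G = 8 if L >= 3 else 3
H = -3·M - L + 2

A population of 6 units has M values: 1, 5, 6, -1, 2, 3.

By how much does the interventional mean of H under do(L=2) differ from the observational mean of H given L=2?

8.5

Every unit gets L=2 under the intervention. H values become -3, -15, -18, 3, -6, -9; E[H|do(L=2)] = -8.
Conditioning on L=2 selects the 2 unit(s) with M ∈ {5, 6}. Their H values: -15, -18. Mean = -16.5.
Difference = -8 − (-16.5) = 8.5.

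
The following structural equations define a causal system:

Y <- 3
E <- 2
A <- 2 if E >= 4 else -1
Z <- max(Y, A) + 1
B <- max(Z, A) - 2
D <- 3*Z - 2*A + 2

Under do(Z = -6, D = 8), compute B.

-3

The joint intervention fixes Z = -6, D = 8, removing each variable's own equation.
A = 2 if E >= 4 else -1  [with E=2]  = -1
B = max(Z, A) - 2  [with Z=-6, A=-1]  = -3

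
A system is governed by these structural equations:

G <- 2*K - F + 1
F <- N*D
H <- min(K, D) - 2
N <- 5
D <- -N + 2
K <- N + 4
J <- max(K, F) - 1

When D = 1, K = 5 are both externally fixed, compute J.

Setting D = 1, K = 5 by intervention discards those variables' equations.
F = N*D  [with N=5, D=1]  = 5
J = max(K, F) - 1  [with K=5, F=5]  = 4

4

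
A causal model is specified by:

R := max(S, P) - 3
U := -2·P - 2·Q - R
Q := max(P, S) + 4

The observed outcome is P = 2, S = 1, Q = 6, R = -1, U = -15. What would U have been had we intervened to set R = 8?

-24

Intervening sets R = 8 and removes its equation (R := max(S, P) - 3).
Q = max(P, S) + 4  [with P=2, S=1]  = 6
U = -2·P - 2·Q - R  [with P=2, Q=6, R=8]  = -24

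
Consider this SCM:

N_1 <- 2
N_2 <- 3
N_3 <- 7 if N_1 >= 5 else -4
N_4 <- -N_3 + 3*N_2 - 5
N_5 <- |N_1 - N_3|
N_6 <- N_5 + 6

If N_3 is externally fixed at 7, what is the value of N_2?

Under do(N_3=7), the mechanism N_3 <- 7 if N_1 >= 5 else -4 is discarded; N_3 is fixed at 7.
Since N_2 is not a descendant of the intervened variable, it is unaffected.

3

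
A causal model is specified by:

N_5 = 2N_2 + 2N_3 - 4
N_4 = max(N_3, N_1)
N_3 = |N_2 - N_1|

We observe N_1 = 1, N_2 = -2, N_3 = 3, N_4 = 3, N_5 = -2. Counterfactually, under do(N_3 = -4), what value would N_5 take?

-16

do(N_3=-4) replaces the equation N_3 = |N_2 - N_1| with the constant N_3 = -4.
N_5 = 2N_2 + 2N_3 - 4  [with N_2=-2, N_3=-4]  = -16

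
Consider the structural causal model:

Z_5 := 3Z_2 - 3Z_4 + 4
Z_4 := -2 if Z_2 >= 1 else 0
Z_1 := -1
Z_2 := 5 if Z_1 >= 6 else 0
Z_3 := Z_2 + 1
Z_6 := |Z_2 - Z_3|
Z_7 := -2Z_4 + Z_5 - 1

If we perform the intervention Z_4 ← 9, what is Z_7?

The intervention breaks the incoming arrows to Z_4: Z_4 := -2 if Z_2 >= 1 else 0 no longer applies, and Z_4 = 9.
Z_2 = 5 if Z_1 >= 6 else 0  [with Z_1=-1]  = 0
Z_5 = 3Z_2 - 3Z_4 + 4  [with Z_2=0, Z_4=9]  = -23
Z_7 = -2Z_4 + Z_5 - 1  [with Z_4=9, Z_5=-23]  = -42

-42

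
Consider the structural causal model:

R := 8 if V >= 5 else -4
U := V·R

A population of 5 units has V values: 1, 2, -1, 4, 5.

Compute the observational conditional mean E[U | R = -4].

Observing R=-4 restricts to units where R's equation naturally yields -4: V ∈ {1, 2, -1, 4}. In that subpopulation U = -4, -8, 4, -16, mean -6.

-6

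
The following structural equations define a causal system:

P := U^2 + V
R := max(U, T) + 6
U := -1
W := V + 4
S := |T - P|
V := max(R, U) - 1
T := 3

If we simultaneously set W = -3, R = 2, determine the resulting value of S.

1

Setting W = -3, R = 2 by intervention discards those variables' equations.
V = max(R, U) - 1  [with R=2, U=-1]  = 1
P = U^2 + V  [with U=-1, V=1]  = 2
S = |T - P|  [with T=3, P=2]  = 1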